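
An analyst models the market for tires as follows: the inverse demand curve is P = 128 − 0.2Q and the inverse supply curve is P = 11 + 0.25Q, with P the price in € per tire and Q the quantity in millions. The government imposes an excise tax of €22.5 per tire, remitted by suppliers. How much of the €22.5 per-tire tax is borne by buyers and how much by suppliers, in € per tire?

Inverting to Q(P) form: Qd = 640 − 5P; Qs = 4P − 44.
Without the tax, 640 − 5P = 4P − 44 gives 9P = 684, so P* = €76 and Q* = 260.
With the tax collected from suppliers, supply shifts: Qs = 4(P − 22.5) − 44.
Solving gives Q = 210 with buyers paying €86 and suppliers receiving €63.5 (the €22.5 wedge).
Burden on buyers: €10; on suppliers: €12.5. (They sum to €22.5.)
The less price-elastic side of the market bears the larger share of a per-unit tax.

Buyers bear €10 per tire; suppliers bear €12.5 per tire.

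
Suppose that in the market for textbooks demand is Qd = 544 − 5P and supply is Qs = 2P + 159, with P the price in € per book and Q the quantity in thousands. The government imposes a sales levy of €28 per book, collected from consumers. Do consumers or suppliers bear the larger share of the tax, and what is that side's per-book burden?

Before the tax: set 544 − 5P = 2P + 159 → P* = €55, Q* = 269.
With the tax collected from consumers, demand (in seller-price terms) shifts: Qd = 544 − 5(P + 28).
New equilibrium: consumers pay €63, suppliers receive €35, Q = 229. (Wedge: Pb − Ps = 28.)
Per-book burden: consumers €8, suppliers €20.
Suppliers take the larger share because supply is less price-elastic here (demand slope 5 vs supply slope 2).
The less price-elastic side of the market bears the larger share of a per-unit tax.

Suppliers bear the larger share: €20 per book.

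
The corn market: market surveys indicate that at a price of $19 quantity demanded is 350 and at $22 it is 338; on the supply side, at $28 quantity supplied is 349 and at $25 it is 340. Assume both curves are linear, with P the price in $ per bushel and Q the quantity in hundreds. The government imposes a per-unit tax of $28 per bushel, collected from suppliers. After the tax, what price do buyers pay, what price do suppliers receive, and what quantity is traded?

Demand slope: (338 − 350)/(22 − 19) = -4, so Qd = 426 − 4P.
Supply slope: (340 − 349)/(25 − 28) = 3, so Qs = 3P + 265.
Without the tax, 426 − 4P = 3P + 265 gives 7P = 161, so P* = $23 and Q* = 334.
With the tax collected from suppliers, supply shifts: Qs = 3(P − 28) + 265.
Solving gives Q = 286 with buyers paying $35 and suppliers receiving $7 (the $28 wedge).
The less price-elastic side of the market bears the larger share of a per-unit tax.

Buyers pay $35; suppliers receive $7; quantity = 286.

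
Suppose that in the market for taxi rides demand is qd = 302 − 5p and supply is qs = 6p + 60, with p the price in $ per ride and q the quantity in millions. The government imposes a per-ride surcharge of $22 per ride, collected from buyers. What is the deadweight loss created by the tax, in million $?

Without the tax, 302 − 5p = 6p + 60 gives 11p = 242, so p* = $22 and q* = 192.
With the tax collected from buyers, demand (in seller-price terms) shifts: qd = 302 − 5(p + 22).
Solving gives q = 132 with buyers paying $34 and sellers receiving $12 (the $22 wedge).
Quantity falls by |ΔQ| = |192 − 132| = 60.
DWL = ½ · t · |ΔQ| = ½ · 22 · 60 = $660.

Deadweight loss = $660 million.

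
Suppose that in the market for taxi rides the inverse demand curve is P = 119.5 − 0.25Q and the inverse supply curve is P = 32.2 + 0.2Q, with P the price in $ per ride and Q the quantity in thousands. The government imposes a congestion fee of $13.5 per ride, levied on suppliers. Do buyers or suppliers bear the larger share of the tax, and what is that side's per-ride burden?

Rewrite in direct form: Qd = 478 − 4P and Qs = 5P − 161.
Before the tax: set 478 − 4P = 5P − 161 → P* = $71, Q* = 194.
With the tax collected from suppliers, supply shifts: Qs = 5(P − 13.5) − 161.
Solving gives Q = 164 with buyers paying $78.5 and suppliers receiving $65 (the $13.5 wedge).
Per-ride burden: buyers $7.5, suppliers $6.
Buyers take the larger share because demand is less price-elastic here (demand slope 4 vs supply slope 5).
The less price-elastic side of the market bears the larger share of a per-unit tax.

Buyers bear the larger share: $7.5 per ride.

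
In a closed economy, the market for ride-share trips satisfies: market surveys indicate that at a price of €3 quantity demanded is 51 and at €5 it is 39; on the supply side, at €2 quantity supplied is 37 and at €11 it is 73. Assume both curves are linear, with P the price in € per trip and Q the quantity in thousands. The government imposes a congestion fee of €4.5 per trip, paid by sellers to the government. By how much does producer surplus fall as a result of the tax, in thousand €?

Demand slope: (39 − 51)/(5 − 3) = -6, so Qd = 69 − 6P.
Supply slope: (73 − 37)/(11 − 2) = 4, so Qs = 4P + 29.
Before the tax: set 69 − 6P = 4P + 29 → P* = €4, Q* = 45.
With the tax collected from sellers, supply shifts: Qs = 4(P − 4.5) + 29.
Solving gives Q = 34.2 with consumers paying €5.8 and sellers receiving €1.3 (the €4.5 wedge).
ΔPS is the trapezoid between Q = 34.2 and Q = 45 of height €2.7: ½ · (45 + 34.2) · 2.7 = €106.92.

Producer surplus falls by €106.92 thousand.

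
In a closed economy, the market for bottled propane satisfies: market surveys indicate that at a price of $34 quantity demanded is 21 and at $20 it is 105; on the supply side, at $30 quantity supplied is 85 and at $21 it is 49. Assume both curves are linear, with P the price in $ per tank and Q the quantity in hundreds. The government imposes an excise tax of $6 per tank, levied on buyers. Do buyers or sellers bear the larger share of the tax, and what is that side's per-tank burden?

Sellers bear the larger share: $3.6 per tank.

Demand slope: (105 − 21)/(20 − 34) = -6, so Qd = 225 − 6P.
Supply slope: (49 − 85)/(21 − 30) = 4, so Qs = 4P − 35.
Before the tax: set 225 − 6P = 4P − 35 → P* = $26, Q* = 69.
With the tax collected from buyers, demand (in seller-price terms) shifts: Qd = 225 − 6(P + 6).
New equilibrium: buyers pay $28.4, sellers receive $22.4, Q = 54.6. (Wedge: Pb − Ps = 6.)
Per-tank burden: buyers $2.4, sellers $3.6.
Sellers take the larger share because supply is less price-elastic here (demand slope 6 vs supply slope 4).
The less price-elastic side of the market bears the larger share of a per-unit tax.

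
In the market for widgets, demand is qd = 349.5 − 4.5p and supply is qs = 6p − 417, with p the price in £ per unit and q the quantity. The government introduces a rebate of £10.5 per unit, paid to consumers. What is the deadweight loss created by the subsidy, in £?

Without the subsidy, 349.5 − 4.5p = 6p − 417 gives 10.5p = 766.5, so p* = £73 and q* = 21.
With a per-unit subsidy paid to consumers, each effectively pays p − 10.5, so demand becomes qd = 349.5 − 4.5(p − 10.5).
New equilibrium: consumers pay £67, suppliers receive £77.5, q = 48. (Wedge: pb − ps = −10.5.)
Quantity rises by |ΔQ| = |21 − 48| = 27.
DWL = ½ · t · |ΔQ| = ½ · 10.5 · 27 = £141.75.

Deadweight loss = £141.75.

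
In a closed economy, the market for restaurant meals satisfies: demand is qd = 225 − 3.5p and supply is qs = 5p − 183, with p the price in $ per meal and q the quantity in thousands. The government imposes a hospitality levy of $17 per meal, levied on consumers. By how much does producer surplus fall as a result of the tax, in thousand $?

Producer surplus falls by $276.5 thousand.

Before the tax: set 225 − 3.5p = 5p − 183 → p* = $48, q* = 57.
With the tax collected from consumers, demand (in seller-price terms) shifts: qd = 225 − 3.5(p + 17).
New equilibrium: consumers pay $58, sellers receive $41, q = 22. (Wedge: pb − ps = 17.)
ΔPS is the trapezoid between Q = 22 and Q = 57 of height $7: ½ · (57 + 22) · 7 = $276.5.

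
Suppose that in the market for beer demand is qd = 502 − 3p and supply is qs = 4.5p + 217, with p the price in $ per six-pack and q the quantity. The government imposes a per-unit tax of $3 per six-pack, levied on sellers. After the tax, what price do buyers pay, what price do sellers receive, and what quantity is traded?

Buyers pay $39.8; sellers receive $36.8; quantity = 382.6.

Before the tax: set 502 − 3p = 4.5p + 217 → p* = $38, q* = 388.
With the tax collected from sellers, supply shifts: qs = 4.5(p − 3) + 217.
Solving gives q = 382.6 with buyers paying $39.8 and sellers receiving $36.8 (the $3 wedge).
The less price-elastic side of the market bears the larger share of a per-unit tax.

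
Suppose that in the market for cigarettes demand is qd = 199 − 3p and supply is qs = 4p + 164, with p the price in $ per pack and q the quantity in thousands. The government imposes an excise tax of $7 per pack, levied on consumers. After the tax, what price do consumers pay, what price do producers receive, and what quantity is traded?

Before the tax: set 199 − 3p = 4p + 164 → p* = $5, q* = 184.
With the tax collected from consumers, demand (in seller-price terms) shifts: qd = 199 − 3(p + 7).
Solving gives q = 172 with consumers paying $9 and producers receiving $2 (the $7 wedge).
The less price-elastic side of the market bears the larger share of a per-unit tax.

Consumers pay $9; producers receive $2; quantity = 172.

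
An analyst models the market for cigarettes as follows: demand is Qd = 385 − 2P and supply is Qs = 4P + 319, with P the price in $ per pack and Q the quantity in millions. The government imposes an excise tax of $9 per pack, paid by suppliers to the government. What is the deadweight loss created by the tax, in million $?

Before the tax: set 385 − 2P = 4P + 319 → P* = $11, Q* = 363.
With the tax collected from suppliers, supply shifts: Qs = 4(P − 9) + 319.
Solving gives Q = 351 with consumers paying $17 and suppliers receiving $8 (the $9 wedge).
Quantity falls by |ΔQ| = |363 − 351| = 12.
DWL = ½ · t · |ΔQ| = ½ · 9 · 12 = $54.

Deadweight loss = $54 million.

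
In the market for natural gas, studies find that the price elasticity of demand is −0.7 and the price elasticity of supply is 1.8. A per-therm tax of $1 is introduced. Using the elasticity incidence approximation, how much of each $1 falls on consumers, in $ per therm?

Consumers bear ≈ $0.72 per therm.

Incidence ratio: consumers' share ≈ εs / (εs + |εd|) = 1.8 / (1.8 + 0.7) = 0.72.
So consumers bear ≈ 0.72 × $1 = $0.72; suppliers bear $0.28.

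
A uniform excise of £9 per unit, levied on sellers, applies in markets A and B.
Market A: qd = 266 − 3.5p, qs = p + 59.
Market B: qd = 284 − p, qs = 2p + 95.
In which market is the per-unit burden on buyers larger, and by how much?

Market A: pre-tax p* = £46, q* = 105; post-tax q = 98; per-unit burden on buyers = £2.
Market B: pre-tax p* = £63, q* = 221; post-tax q = 215; per-unit burden on buyers = £6.
Difference: £2 vs £6 → market B is larger by £4.

Market B, by £4.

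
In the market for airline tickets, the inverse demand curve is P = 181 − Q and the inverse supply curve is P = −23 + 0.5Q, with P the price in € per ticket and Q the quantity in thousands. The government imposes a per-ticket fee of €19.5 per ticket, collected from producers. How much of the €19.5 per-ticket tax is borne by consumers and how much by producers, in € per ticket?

Rewrite in direct form: Qd = 181 − P and Qs = 2P + 46.
Without the tax, 181 − P = 2P + 46 gives 3P = 135, so P* = €45 and Q* = 136.
With the tax collected from producers, supply shifts: Qs = 2(P − 19.5) + 46.
Solving gives Q = 123 with consumers paying €58 and producers receiving €38.5 (the €19.5 wedge).
Burden on consumers: €13; on producers: €6.5. (They sum to €19.5.)
The less price-elastic side of the market bears the larger share of a per-unit tax.

Consumers bear €13 per ticket; producers bear €6.5 per ticket.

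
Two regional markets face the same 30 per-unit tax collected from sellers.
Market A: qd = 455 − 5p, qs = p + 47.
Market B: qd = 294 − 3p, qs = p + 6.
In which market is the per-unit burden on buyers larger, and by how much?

Market B, by 2.5.

Market A: pre-tax p* = 68, q* = 115; post-tax q = 90; per-unit burden on buyers = 5.
Market B: pre-tax p* = 72, q* = 78; post-tax q = 55.5; per-unit burden on buyers = 7.5.
Difference: 5 vs 7.5 → market B is larger by 2.5.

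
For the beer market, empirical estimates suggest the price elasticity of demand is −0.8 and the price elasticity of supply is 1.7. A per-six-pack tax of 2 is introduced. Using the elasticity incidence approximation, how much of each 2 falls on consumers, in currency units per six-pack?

Incidence ratio: consumers' share ≈ εs / (εs + |εd|) = 1.7 / (1.7 + 0.8) = 0.68.
So consumers bear ≈ 0.68 × 2 = 1.36; sellers bear 0.64.

Consumers bear ≈ 1.36 per six-pack.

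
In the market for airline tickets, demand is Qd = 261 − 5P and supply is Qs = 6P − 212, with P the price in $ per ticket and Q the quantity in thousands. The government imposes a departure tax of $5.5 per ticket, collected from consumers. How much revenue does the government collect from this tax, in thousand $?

Tax revenue = $170.5 thousand.

Without the tax, 261 − 5P = 6P − 212 gives 11P = 473, so P* = $43 and Q* = 46.
With the tax collected from consumers, demand (in seller-price terms) shifts: Qd = 261 − 5(P + 5.5).
New equilibrium: consumers pay $46, suppliers receive $40.5, Q = 31. (Wedge: Pb − Ps = 5.5.)
Revenue = t · Q = 5.5 · 31 = $170.5.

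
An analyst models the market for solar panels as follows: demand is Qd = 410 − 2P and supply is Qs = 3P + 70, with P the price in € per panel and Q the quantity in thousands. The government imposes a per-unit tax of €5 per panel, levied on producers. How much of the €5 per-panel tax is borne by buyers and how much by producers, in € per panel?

Before the tax: set 410 − 2P = 3P + 70 → P* = €68, Q* = 274.
With the tax collected from producers, supply shifts: Qs = 3(P − 5) + 70.
Solving gives Q = 268 with buyers paying €71 and producers receiving €66 (the €5 wedge).
Burden on buyers: €3; on producers: €2. (They sum to €5.)
The less price-elastic side of the market bears the larger share of a per-unit tax.

Buyers bear €3 per panel; producers bear €2 per panel.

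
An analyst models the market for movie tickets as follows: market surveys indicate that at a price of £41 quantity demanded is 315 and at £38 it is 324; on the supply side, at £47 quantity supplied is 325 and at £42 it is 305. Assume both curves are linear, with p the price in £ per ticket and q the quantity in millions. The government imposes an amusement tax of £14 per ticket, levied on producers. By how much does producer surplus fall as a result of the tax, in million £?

Producer surplus falls by £1782 million.

Demand slope: (324 − 315)/(38 − 41) = -3, so qd = 438 − 3p.
Supply slope: (305 − 325)/(42 − 47) = 4, so qs = 4p + 137.
Without the tax, 438 − 3p = 4p + 137 gives 7p = 301, so p* = £43 and q* = 309.
With the tax collected from producers, supply shifts: qs = 4(p − 14) + 137.
New equilibrium: buyers pay £51, producers receive £37, q = 285. (Wedge: pb − ps = 14.)
ΔPS is the trapezoid between Q = 285 and Q = 309 of height £6: ½ · (309 + 285) · 6 = £1782.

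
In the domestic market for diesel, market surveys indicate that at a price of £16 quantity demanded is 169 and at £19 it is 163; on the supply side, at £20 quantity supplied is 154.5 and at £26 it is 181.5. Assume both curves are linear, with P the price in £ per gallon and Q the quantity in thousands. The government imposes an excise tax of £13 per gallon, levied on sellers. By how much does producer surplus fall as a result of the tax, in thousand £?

Demand slope: (163 − 169)/(19 − 16) = -2, so Qd = 201 − 2P.
Supply slope: (181.5 − 154.5)/(26 − 20) = 4.5, so Qs = 4.5P + 64.5.
Without the tax, 201 − 2P = 4.5P + 64.5 gives 6.5P = 136.5, so P* = £21 and Q* = 159.
With the tax collected from sellers, supply shifts: Qs = 4.5(P − 13) + 64.5.
New equilibrium: buyers pay £30, sellers receive £17, Q = 141. (Wedge: Pb − Ps = 13.)
ΔPS is the trapezoid between Q = 141 and Q = 159 of height £4: ½ · (159 + 141) · 4 = £600.

Producer surplus falls by £600 thousand.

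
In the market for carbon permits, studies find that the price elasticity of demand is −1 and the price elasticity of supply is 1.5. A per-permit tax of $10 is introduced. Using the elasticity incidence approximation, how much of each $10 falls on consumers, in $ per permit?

Consumers bear ≈ $6 per permit.

Incidence ratio: consumers' share ≈ εs / (εs + |εd|) = 1.5 / (1.5 + 1) = 0.6.
So consumers bear ≈ 0.6 × $10 = $6; producers bear $4.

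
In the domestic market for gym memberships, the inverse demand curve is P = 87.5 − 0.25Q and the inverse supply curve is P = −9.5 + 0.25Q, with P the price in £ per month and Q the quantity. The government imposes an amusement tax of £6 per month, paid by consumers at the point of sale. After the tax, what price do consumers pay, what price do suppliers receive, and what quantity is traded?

Inverting to Q(P) form: Qd = 350 − 4P; Qs = 4P + 38.
Before the tax: set 350 − 4P = 4P + 38 → P* = £39, Q* = 194.
With the tax collected from consumers, demand (in seller-price terms) shifts: Qd = 350 − 4(P + 6).
New equilibrium: consumers pay £42, suppliers receive £36, Q = 182. (Wedge: Pb − Ps = 6.)
The less price-elastic side of the market bears the larger share of a per-unit tax.

Consumers pay £42; suppliers receive £36; quantity = 182.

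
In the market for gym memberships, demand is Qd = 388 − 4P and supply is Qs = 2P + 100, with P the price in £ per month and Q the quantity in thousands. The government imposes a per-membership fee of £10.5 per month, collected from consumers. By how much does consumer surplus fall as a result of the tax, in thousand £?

Consumer surplus falls by £661.5 thousand.

Before the tax: set 388 − 4P = 2P + 100 → P* = £48, Q* = 196.
With the tax collected from consumers, demand (in seller-price terms) shifts: Qd = 388 − 4(P + 10.5).
New equilibrium: consumers pay £51.5, suppliers receive £41, Q = 182. (Wedge: Pb − Ps = 10.5.)
ΔCS is the trapezoid between Q = 182 and Q = 196 of height £3.5: ½ · (196 + 182) · 3.5 = £661.5.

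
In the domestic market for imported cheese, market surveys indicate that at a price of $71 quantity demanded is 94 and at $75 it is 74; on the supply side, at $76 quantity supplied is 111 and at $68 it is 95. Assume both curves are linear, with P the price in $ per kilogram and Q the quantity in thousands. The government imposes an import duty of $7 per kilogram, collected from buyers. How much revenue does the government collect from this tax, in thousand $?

Demand slope: (74 − 94)/(75 − 71) = -5, so Qd = 449 − 5P.
Supply slope: (95 − 111)/(68 − 76) = 2, so Qs = 2P − 41.
Without the tax, 449 − 5P = 2P − 41 gives 7P = 490, so P* = $70 and Q* = 99.
With the tax collected from buyers, demand (in seller-price terms) shifts: Qd = 449 − 5(P + 7).
Solving gives Q = 89 with buyers paying $72 and suppliers receiving $65 (the $7 wedge).
Revenue = t · Q = 7 · 89 = $623.

Tax revenue = $623 thousand.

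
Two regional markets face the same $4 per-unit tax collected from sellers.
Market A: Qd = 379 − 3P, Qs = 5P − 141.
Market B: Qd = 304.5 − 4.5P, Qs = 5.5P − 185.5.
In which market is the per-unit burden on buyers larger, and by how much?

Market A, by $0.3.

Market A: pre-tax P* = $65, Q* = 184; post-tax Q = 176.5; per-unit burden on buyers = $2.5.
Market B: pre-tax P* = $49, Q* = 84; post-tax Q = 74.1; per-unit burden on buyers = $2.2.
Difference: $2.5 vs $2.2 → market A is larger by $0.3.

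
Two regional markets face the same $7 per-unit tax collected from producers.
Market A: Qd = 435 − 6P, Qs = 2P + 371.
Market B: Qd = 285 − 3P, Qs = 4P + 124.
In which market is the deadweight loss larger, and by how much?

Market B, by $5.25.

Market A: pre-tax P* = $8, Q* = 387; post-tax Q = 376.5; deadweight loss = $36.75.
Market B: pre-tax P* = $23, Q* = 216; post-tax Q = 204; deadweight loss = $42.
Difference: $36.75 vs $42 → market B is larger by $5.25.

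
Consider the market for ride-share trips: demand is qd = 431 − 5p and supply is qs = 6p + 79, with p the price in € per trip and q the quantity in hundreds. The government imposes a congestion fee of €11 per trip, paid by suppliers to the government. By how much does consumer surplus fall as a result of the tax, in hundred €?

Consumer surplus falls by €1536 hundred.

Without the tax, 431 − 5p = 6p + 79 gives 11p = 352, so p* = €32 and q* = 271.
With the tax collected from suppliers, supply shifts: qs = 6(p − 11) + 79.
New equilibrium: consumers pay €38, suppliers receive €27, q = 241. (Wedge: pb − ps = 11.)
ΔCS is the trapezoid between Q = 241 and Q = 271 of height €6: ½ · (271 + 241) · 6 = €1536.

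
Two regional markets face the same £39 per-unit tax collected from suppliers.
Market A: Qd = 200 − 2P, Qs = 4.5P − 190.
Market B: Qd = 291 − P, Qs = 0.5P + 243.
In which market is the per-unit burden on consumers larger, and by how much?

Market A, by £14.

Market A: pre-tax P* = £60, Q* = 80; post-tax Q = 26; per-unit burden on consumers = £27.
Market B: pre-tax P* = £32, Q* = 259; post-tax Q = 246; per-unit burden on consumers = £13.
Difference: £27 vs £13 → market A is larger by £14.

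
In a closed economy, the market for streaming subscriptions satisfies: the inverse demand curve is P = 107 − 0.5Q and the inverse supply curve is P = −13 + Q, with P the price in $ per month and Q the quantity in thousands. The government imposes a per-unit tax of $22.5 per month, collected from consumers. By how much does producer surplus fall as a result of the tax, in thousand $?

Inverting to Q(P) form: Qd = 214 − 2P; Qs = P + 13.
Before the tax: set 214 − 2P = P + 13 → P* = $67, Q* = 80.
With the tax collected from consumers, demand (in seller-price terms) shifts: Qd = 214 − 2(P + 22.5).
New equilibrium: consumers pay $74.5, producers receive $52, Q = 65. (Wedge: Pb − Ps = 22.5.)
ΔPS is the trapezoid between Q = 65 and Q = 80 of height $15: ½ · (80 + 65) · 15 = $1087.5.

Producer surplus falls by $1087.5 thousand.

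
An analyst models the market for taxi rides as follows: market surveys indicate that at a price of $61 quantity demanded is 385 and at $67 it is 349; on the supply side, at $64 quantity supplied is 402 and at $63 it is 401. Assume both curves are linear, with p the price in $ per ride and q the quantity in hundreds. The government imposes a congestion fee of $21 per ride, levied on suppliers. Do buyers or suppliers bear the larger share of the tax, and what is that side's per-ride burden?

Suppliers bear the larger share: $18 per ride.

Demand slope: (349 − 385)/(67 − 61) = -6, so qd = 751 − 6p.
Supply slope: (401 − 402)/(63 − 64) = 1, so qs = p + 338.
Without the tax, 751 − 6p = p + 338 gives 7p = 413, so p* = $59 and q* = 397.
With the tax collected from suppliers, supply shifts: qs = (p − 21) + 338.
New equilibrium: buyers pay $62, suppliers receive $41, q = 379. (Wedge: pb − ps = 21.)
Per-ride burden: buyers $3, suppliers $18.
Suppliers take the larger share because supply is less price-elastic here (demand slope 6 vs supply slope 1).
The less price-elastic side of the market bears the larger share of a per-unit tax.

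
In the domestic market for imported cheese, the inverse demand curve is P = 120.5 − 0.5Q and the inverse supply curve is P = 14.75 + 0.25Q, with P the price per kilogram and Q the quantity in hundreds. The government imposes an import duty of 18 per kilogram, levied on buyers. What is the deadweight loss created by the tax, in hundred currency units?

Deadweight loss = 216 hundred.

Rewrite in direct form: Qd = 241 − 2P and Qs = 4P − 59.
Before the tax: set 241 − 2P = 4P − 59 → P* = 50, Q* = 141.
With the tax collected from buyers, demand (in seller-price terms) shifts: Qd = 241 − 2(P + 18).
Solving gives Q = 117 with buyers paying 62 and suppliers receiving 44 (the 18 wedge).
Quantity falls by |ΔQ| = |141 − 117| = 24.
DWL = ½ · t · |ΔQ| = ½ · 18 · 24 = 216.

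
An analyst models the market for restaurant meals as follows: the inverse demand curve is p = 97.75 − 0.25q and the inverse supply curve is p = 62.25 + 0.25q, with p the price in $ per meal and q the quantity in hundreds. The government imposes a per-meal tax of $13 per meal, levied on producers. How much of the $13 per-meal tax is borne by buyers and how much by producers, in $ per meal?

Inverting to q(p) form: qd = 391 − 4p; qs = 4p − 249.
Before the tax: set 391 − 4p = 4p − 249 → p* = $80, q* = 71.
With the tax collected from producers, supply shifts: qs = 4(p − 13) − 249.
New equilibrium: buyers pay $86.5, producers receive $73.5, q = 45. (Wedge: pb − ps = 13.)
Burden on buyers: $6.5; on producers: $6.5. (They sum to $13.)
The less price-elastic side of the market bears the larger share of a per-unit tax.

Buyers bear $6.5 per meal; producers bear $6.5 per meal.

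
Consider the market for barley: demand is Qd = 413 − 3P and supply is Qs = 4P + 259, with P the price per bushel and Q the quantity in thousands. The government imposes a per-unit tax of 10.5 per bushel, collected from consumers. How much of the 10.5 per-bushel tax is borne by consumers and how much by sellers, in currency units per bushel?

Consumers bear 6 per bushel; sellers bear 4.5 per bushel.

Without the tax, 413 − 3P = 4P + 259 gives 7P = 154, so P* = 22 and Q* = 347.
With the tax collected from consumers, demand (in seller-price terms) shifts: Qd = 413 − 3(P + 10.5).
Solving gives Q = 329 with consumers paying 28 and sellers receiving 17.5 (the 10.5 wedge).
Burden on consumers: 6; on sellers: 4.5. (They sum to 10.5.)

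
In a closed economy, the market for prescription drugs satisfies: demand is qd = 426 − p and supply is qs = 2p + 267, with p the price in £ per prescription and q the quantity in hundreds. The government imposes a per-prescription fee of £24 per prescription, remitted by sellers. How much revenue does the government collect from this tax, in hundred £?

Tax revenue = £8568 hundred.

Before the tax: set 426 − p = 2p + 267 → p* = £53, q* = 373.
With the tax collected from sellers, supply shifts: qs = 2(p − 24) + 267.
New equilibrium: buyers pay £69, sellers receive £45, q = 357. (Wedge: pb − ps = 24.)
Revenue = t · Q = 24 · 357 = £8568.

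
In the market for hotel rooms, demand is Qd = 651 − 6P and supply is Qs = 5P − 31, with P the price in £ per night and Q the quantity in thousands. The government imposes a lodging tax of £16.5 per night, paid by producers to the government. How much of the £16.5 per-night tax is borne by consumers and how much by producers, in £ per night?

Without the tax, 651 − 6P = 5P − 31 gives 11P = 682, so P* = £62 and Q* = 279.
With the tax collected from producers, supply shifts: Qs = 5(P − 16.5) − 31.
New equilibrium: consumers pay £69.5, producers receive £53, Q = 234. (Wedge: Pb − Ps = 16.5.)
Burden on consumers: £7.5; on producers: £9. (They sum to £16.5.)

Consumers bear £7.5 per night; producers bear £9 per night.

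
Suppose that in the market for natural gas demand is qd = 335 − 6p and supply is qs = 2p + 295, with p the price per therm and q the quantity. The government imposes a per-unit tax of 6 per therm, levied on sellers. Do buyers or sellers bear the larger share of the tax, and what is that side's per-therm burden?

Sellers bear the larger share: 4.5 per therm.

Without the tax, 335 − 6p = 2p + 295 gives 8p = 40, so p* = 5 and q* = 305.
With the tax collected from sellers, supply shifts: qs = 2(p − 6) + 295.
New equilibrium: buyers pay 6.5, sellers receive 0.5, q = 296. (Wedge: pb − ps = 6.)
Per-therm burden: buyers 1.5, sellers 4.5.
Sellers take the larger share because supply is less price-elastic here (demand slope 6 vs supply slope 2).
The less price-elastic side of the market bears the larger share of a per-unit tax.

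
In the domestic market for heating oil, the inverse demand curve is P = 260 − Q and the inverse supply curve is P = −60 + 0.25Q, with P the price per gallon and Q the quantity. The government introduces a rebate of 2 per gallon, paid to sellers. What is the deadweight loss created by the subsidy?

Deadweight loss = 1.6.

Rewrite in direct form: Qd = 260 − P and Qs = 4P + 240.
Before the subsidy: set 260 − P = 4P + 240 → P* = 4, Q* = 256.
With a per-unit subsidy paid to sellers, each receives P + 2 per unit sold, so supply becomes Qs = 4(P + 2) + 240.
Solving gives Q = 257.6 with buyers paying 2.4 and sellers receiving 4.4 (the 2 wedge).
Quantity rises by |ΔQ| = |256 − 257.6| = 1.6.
DWL = ½ · t · |ΔQ| = ½ · 2 · 1.6 = 1.6.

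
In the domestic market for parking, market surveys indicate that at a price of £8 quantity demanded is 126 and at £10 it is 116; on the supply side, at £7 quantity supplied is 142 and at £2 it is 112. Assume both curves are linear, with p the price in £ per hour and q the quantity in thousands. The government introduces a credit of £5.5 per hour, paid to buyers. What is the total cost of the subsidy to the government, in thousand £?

Demand slope: (116 − 126)/(10 − 8) = -5, so qd = 166 − 5p.
Supply slope: (112 − 142)/(2 − 7) = 6, so qs = 6p + 100.
Without the subsidy, 166 − 5p = 6p + 100 gives 11p = 66, so p* = £6 and q* = 136.
With a per-unit subsidy paid to buyers, each effectively pays p − 5.5, so demand becomes qd = 166 − 5(p − 5.5).
Solving gives q = 151 with buyers paying £3 and suppliers receiving £8.5 (the £5.5 wedge).
Outlay = t · Q = 5.5 · 151 = £830.5.

Government outlay = £830.5 thousand.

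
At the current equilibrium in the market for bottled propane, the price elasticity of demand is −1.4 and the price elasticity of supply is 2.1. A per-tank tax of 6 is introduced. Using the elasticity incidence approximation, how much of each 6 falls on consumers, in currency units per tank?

Incidence ratio: consumers' share ≈ εs / (εs + |εd|) = 2.1 / (2.1 + 1.4) = 0.6.
So consumers bear ≈ 0.6 × 6 = 3.6; producers bear 2.4.

Consumers bear ≈ 3.6 per tank.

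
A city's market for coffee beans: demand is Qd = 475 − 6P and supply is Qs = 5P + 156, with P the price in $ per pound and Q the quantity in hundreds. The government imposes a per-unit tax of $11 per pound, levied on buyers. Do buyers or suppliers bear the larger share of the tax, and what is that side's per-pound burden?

Before the tax: set 475 − 6P = 5P + 156 → P* = $29, Q* = 301.
With the tax collected from buyers, demand (in seller-price terms) shifts: Qd = 475 − 6(P + 11).
New equilibrium: buyers pay $34, suppliers receive $23, Q = 271. (Wedge: Pb − Ps = 11.)
Per-pound burden: buyers $5, suppliers $6.
Suppliers take the larger share because supply is less price-elastic here (demand slope 6 vs supply slope 5).
The less price-elastic side of the market bears the larger share of a per-unit tax.

Suppliers bear the larger share: $6 per pound.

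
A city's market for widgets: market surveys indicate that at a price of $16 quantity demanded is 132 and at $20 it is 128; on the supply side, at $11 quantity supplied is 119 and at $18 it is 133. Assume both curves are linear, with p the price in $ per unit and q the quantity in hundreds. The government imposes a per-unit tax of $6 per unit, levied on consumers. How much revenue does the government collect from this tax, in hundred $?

Demand slope: (128 − 132)/(20 − 16) = -1, so qd = 148 − p.
Supply slope: (133 − 119)/(18 − 11) = 2, so qs = 2p + 97.
Before the tax: set 148 − p = 2p + 97 → p* = $17, q* = 131.
With the tax collected from consumers, demand (in seller-price terms) shifts: qd = 148 − (p + 6).
Solving gives q = 127 with consumers paying $21 and suppliers receiving $15 (the $6 wedge).
Revenue = t · Q = 6 · 127 = $762.

Tax revenue = $762 hundred.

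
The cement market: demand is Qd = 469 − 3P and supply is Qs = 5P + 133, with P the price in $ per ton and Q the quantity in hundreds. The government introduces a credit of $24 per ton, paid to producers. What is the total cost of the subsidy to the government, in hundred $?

Government outlay = $9312 hundred.

Before the subsidy: set 469 − 3P = 5P + 133 → P* = $42, Q* = 343.
With a per-unit subsidy paid to producers, each receives P + 24 per unit sold, so supply becomes Qs = 5(P + 24) + 133.
New equilibrium: consumers pay $27, producers receive $51, Q = 388. (Wedge: Pb − Ps = −24.)
Outlay = t · Q = 24 · 388 = $9312.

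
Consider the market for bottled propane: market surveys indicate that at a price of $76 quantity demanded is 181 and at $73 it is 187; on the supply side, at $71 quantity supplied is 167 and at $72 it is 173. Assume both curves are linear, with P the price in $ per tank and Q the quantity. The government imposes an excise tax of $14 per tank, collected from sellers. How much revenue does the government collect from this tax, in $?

Demand slope: (187 − 181)/(73 − 76) = -2, so Qd = 333 − 2P.
Supply slope: (173 − 167)/(72 − 71) = 6, so Qs = 6P − 259.
Before the tax: set 333 − 2P = 6P − 259 → P* = $74, Q* = 185.
With the tax collected from sellers, supply shifts: Qs = 6(P − 14) − 259.
New equilibrium: buyers pay $84.5, sellers receive $70.5, Q = 164. (Wedge: Pb − Ps = 14.)
Revenue = t · Q = 14 · 164 = $2296.

Tax revenue = $2296.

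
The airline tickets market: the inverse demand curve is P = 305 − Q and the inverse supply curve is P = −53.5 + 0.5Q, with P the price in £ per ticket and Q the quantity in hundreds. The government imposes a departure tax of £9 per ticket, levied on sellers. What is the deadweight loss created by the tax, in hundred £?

Deadweight loss = £27 hundred.

Rewrite in direct form: Qd = 305 − P and Qs = 2P + 107.
Without the tax, 305 − P = 2P + 107 gives 3P = 198, so P* = £66 and Q* = 239.
With the tax collected from sellers, supply shifts: Qs = 2(P − 9) + 107.
New equilibrium: consumers pay £72, sellers receive £63, Q = 233. (Wedge: Pb − Ps = 9.)
Quantity falls by |ΔQ| = |239 − 233| = 6.
DWL = ½ · t · |ΔQ| = ½ · 9 · 6 = £27.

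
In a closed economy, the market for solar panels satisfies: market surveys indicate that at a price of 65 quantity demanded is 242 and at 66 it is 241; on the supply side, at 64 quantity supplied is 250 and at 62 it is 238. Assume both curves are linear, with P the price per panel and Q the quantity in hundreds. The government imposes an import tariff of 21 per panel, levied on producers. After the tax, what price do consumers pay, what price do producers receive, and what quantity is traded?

Consumers pay 81; producers receive 60; quantity = 226.

Demand slope: (241 − 242)/(66 − 65) = -1, so Qd = 307 − P.
Supply slope: (238 − 250)/(62 − 64) = 6, so Qs = 6P − 134.
Without the tax, 307 − P = 6P − 134 gives 7P = 441, so P* = 63 and Q* = 244.
With the tax collected from producers, supply shifts: Qs = 6(P − 21) − 134.
Solving gives Q = 226 with consumers paying 81 and producers receiving 60 (the 21 wedge).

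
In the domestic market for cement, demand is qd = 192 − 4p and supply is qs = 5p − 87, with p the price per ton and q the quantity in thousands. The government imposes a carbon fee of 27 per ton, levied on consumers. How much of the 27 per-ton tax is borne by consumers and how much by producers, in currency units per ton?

Before the tax: set 192 − 4p = 5p − 87 → p* = 31, q* = 68.
With the tax collected from consumers, demand (in seller-price terms) shifts: qd = 192 − 4(p + 27).
New equilibrium: consumers pay 46, producers receive 19, q = 8. (Wedge: pb − ps = 27.)
Burden on consumers: 15; on producers: 12. (They sum to 27.)

Consumers bear 15 per ton; producers bear 12 per ton.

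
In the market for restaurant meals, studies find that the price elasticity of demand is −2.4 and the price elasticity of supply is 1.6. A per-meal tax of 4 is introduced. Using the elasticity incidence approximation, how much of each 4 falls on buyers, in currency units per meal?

Incidence ratio: buyers' share ≈ εs / (εs + |εd|) = 1.6 / (1.6 + 2.4) = 0.4.
So buyers bear ≈ 0.4 × 4 = 1.6; producers bear 2.4.

Buyers bear ≈ 1.6 per meal.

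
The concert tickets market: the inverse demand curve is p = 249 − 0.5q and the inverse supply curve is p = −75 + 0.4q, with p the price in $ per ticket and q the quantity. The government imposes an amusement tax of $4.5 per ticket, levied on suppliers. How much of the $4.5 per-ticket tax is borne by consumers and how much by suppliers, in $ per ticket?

Consumers bear $2.5 per ticket; suppliers bear $2 per ticket.

Rewrite in direct form: qd = 498 − 2p and qs = 2.5p + 187.5.
Before the tax: set 498 − 2p = 2.5p + 187.5 → p* = $69, q* = 360.
With the tax collected from suppliers, supply shifts: qs = 2.5(p − 4.5) + 187.5.
Solving gives q = 355 with consumers paying $71.5 and suppliers receiving $67 (the $4.5 wedge).
Burden on consumers: $2.5; on suppliers: $2. (They sum to $4.5.)
The less price-elastic side of the market bears the larger share of a per-unit tax.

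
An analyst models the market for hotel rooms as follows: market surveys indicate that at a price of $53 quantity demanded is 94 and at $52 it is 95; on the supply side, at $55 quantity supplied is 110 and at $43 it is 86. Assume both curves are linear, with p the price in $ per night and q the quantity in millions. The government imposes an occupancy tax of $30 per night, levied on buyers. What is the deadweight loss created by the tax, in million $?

Demand slope: (95 − 94)/(52 − 53) = -1, so qd = 147 − p.
Supply slope: (86 − 110)/(43 − 55) = 2, so qs = 2p.
Before the tax: set 147 − p = 2p → p* = $49, q* = 98.
With the tax collected from buyers, demand (in seller-price terms) shifts: qd = 147 − (p + 30).
New equilibrium: buyers pay $69, sellers receive $39, q = 78. (Wedge: pb − ps = 30.)
Quantity falls by |ΔQ| = |98 − 78| = 20.
DWL = ½ · t · |ΔQ| = ½ · 30 · 20 = $300.

Deadweight loss = $300 million.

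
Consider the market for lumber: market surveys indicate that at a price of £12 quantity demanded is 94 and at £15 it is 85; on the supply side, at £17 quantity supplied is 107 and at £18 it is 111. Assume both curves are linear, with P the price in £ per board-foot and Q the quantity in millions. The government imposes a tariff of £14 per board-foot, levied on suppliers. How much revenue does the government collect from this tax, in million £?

Demand slope: (85 − 94)/(15 − 12) = -3, so Qd = 130 − 3P.
Supply slope: (111 − 107)/(18 − 17) = 4, so Qs = 4P + 39.
Before the tax: set 130 − 3P = 4P + 39 → P* = £13, Q* = 91.
With the tax collected from suppliers, supply shifts: Qs = 4(P − 14) + 39.
Solving gives Q = 67 with consumers paying £21 and suppliers receiving £7 (the £14 wedge).
Revenue = t · Q = 14 · 67 = £938.

Tax revenue = £938 million.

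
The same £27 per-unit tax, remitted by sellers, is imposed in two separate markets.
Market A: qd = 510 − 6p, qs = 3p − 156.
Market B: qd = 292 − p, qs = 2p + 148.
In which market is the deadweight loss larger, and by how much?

Market A: pre-tax p* = £74, q* = 66; post-tax q = 12; deadweight loss = £729.
Market B: pre-tax p* = £48, q* = 244; post-tax q = 226; deadweight loss = £243.
Difference: £729 vs £243 → market A is larger by £486.

Market A, by £486.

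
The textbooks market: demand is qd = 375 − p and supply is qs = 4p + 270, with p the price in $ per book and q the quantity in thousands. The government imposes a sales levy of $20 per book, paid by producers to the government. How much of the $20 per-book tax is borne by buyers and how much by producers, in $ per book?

Buyers bear $16 per book; producers bear $4 per book.

Without the tax, 375 − p = 4p + 270 gives 5p = 105, so p* = $21 and q* = 354.
With the tax collected from producers, supply shifts: qs = 4(p − 20) + 270.
Solving gives q = 338 with buyers paying $37 and producers receiving $17 (the $20 wedge).
Burden on buyers: $16; on producers: $4. (They sum to $20.)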